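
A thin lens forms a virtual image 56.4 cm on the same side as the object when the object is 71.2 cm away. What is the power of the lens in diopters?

P = -0.369 D

Virtual image ⇒ d_i = −56.4 cm.
1/f = 1/d_o + 1/d_i = 1/(71.2) + 1/(-56.4) = -0.003686 cm⁻¹.
f = -271.3 cm = -2.713 m, so P = 1/f = -0.369 D.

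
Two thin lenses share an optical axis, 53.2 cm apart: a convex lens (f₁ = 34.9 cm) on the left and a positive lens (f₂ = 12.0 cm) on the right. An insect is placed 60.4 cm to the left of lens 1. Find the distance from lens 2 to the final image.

8.53 cm

Lens 1: 1/d_i1 = 1/f₁ − 1/d_o1 = 1/(34.9) − 1/(60.4) = 0.01210, so d_i1 = 82.67 cm.
The intermediate image is 82.67 cm to the right of lens 1, which lies 29.47 cm to the right of lens 2 — a virtual object — so d_o2 = −29.47 cm.
Lens 2: 1/d_i2 = 1/f₂ − 1/d_o2 = 1/(12.0) − 1/(-29.47) = 0.1173, so d_i2 = 8.53 cm.
The final image is real, 8.53 cm to the right of lens 2 (overall magnification ≈ -0.40).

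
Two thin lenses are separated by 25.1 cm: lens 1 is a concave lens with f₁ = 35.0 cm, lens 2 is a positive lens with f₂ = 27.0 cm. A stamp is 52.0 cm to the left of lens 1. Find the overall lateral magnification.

m = -0.571

f₁ = −35.0 cm (diverging).
Lens 1: 1/d_i1 = 1/(-35.0) − 1/(52.0) = -0.04780, so d_i1 = -20.92 cm; m₁ = −d_i1/d_o1 = +0.4023.
d_o2 = 25.1 − (-20.92) = 46.02 cm.
Lens 2: 1/d_i2 = 1/(27.0) − 1/(46.02) = 0.01531, so d_i2 = 65.33 cm; m₂ = −d_i2/d_o2 = -1.420.
m = m₁·m₂ = (+0.4023)(-1.420) = -0.571.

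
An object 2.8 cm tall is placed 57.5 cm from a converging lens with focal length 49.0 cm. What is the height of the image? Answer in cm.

16.1 cm

1/d_i = 1/f − 1/d_o = 1/(49.00) − 1/(57.5) = 0.003017, so d_i = 331.5 cm.
m = −d_i/d_o = -5.765.
|h_i| = |m|·h_o = 5.765 × 2.8 = 16.1 cm. The image is real, inverted and enlarged, on the far side of the lens.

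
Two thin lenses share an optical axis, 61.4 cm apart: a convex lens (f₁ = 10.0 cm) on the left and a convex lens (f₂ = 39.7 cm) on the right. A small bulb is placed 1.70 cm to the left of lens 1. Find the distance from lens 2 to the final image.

106 cm

Lens 1: 1/d_i1 = 1/f₁ − 1/d_o1 = 1/(10.0) − 1/(1.70) = -0.4882, so d_i1 = -2.048 cm.
The intermediate image is 2.048 cm to the left of lens 1 (virtual), which is 61.4 − (-2.048) = 63.45 cm to the left of lens 2, so d_o2 = +63.45 cm.
Lens 2: 1/d_i2 = 1/f₂ − 1/d_o2 = 1/(39.7) − 1/(63.45) = 0.009428, so d_i2 = 106 cm.
The final image is real, 106 cm to the right of lens 2 (overall magnification ≈ -2.0).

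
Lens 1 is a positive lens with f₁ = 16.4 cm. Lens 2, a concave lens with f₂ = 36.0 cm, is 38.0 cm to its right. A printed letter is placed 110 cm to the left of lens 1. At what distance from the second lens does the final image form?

Lens 1: 1/d_i1 = 1/f₁ − 1/d_o1 = 1/(16.4) − 1/(110) = 0.05188, so d_i1 = 19.27 cm.
The intermediate image is 19.27 cm to the right of lens 1, which is 38.0 − (19.27) = 18.73 cm to the left of lens 2, so d_o2 = +18.73 cm.
Lens 2 is diverging, so f₂ = −36.0 cm.
Lens 2: 1/d_i2 = 1/f₂ − 1/d_o2 = 1/(-36.0) − 1/(18.73) = -0.08117, so d_i2 = -12.3 cm.
The final image is virtual, 12.3 cm to the left of lens 2 (overall magnification ≈ -0.12).

12.3 cm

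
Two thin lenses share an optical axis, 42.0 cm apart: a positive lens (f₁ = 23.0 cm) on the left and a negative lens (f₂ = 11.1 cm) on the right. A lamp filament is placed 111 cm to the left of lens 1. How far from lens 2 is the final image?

5.99 cm

Lens 1: 1/d_i1 = 1/f₁ − 1/d_o1 = 1/(23.0) − 1/(111) = 0.03447, so d_i1 = 29.01 cm.
The intermediate image is 29.01 cm to the right of lens 1, which is 42.0 − (29.01) = 12.99 cm to the left of lens 2, so d_o2 = +12.99 cm.
Lens 2 is diverging, so f₂ = −11.1 cm.
Lens 2: 1/d_i2 = 1/f₂ − 1/d_o2 = 1/(-11.1) − 1/(12.99) = -0.1671, so d_i2 = -5.99 cm.
The final image is virtual, 5.99 cm to the left of lens 2 (overall magnification ≈ -0.12).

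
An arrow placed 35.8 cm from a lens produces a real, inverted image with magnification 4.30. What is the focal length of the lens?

f = 29.0 cm (converging)

m = −d_i/d_o ⇒ d_i = −m·d_o = −(-4.30)·(35.8) = 153.9 cm.
1/f = 1/d_o + 1/d_i = 1/(35.8) + 1/(153.9) = 0.03443, so f = 29.0 cm.
Since f is positive, the lens is converging.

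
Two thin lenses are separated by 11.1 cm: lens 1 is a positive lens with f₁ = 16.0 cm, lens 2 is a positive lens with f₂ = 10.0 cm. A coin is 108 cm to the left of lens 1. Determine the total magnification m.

Lens 1: 1/d_i1 = 1/(16.0) − 1/(108) = 0.05324, so d_i1 = 18.78 cm; m₁ = −d_i1/d_o1 = -0.1739.
d_o2 = 11.1 − (18.78) = -7.680 cm (virtual object).
Lens 2: 1/d_i2 = 1/(10.0) − 1/(-7.680) = 0.2302, so d_i2 = 4.344 cm; m₂ = −d_i2/d_o2 = +0.5656.
m = m₁·m₂ = (-0.1739)(+0.5656) = -0.0984.

m = -0.0984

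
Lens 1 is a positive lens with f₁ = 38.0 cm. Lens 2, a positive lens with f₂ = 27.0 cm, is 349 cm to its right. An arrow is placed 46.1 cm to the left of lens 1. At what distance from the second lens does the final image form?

Lens 1: 1/d_i1 = 1/f₁ − 1/d_o1 = 1/(38.0) − 1/(46.1) = 0.004624, so d_i1 = 216.3 cm.
The intermediate image is 216.3 cm to the right of lens 1, which is 349 − (216.3) = 132.7 cm to the left of lens 2, so d_o2 = +132.7 cm.
Lens 2: 1/d_i2 = 1/f₂ − 1/d_o2 = 1/(27.0) − 1/(132.7) = 0.02950, so d_i2 = 33.9 cm.
The final image is real, 33.9 cm to the right of lens 2 (overall magnification ≈ 1.2).

33.9 cm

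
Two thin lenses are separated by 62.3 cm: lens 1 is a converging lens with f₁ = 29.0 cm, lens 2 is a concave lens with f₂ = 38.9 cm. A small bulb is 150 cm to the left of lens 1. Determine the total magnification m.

Lens 1: 1/d_i1 = 1/(29.0) − 1/(150) = 0.02782, so d_i1 = 35.95 cm; m₁ = −d_i1/d_o1 = -0.2397.
d_o2 = 62.3 − (35.95) = 26.35 cm.
f₂ = −38.9 cm (diverging).
Lens 2: 1/d_i2 = 1/(-38.9) − 1/(26.35) = -0.06366, so d_i2 = -15.71 cm; m₂ = −d_i2/d_o2 = +0.5962.
m = m₁·m₂ = (-0.2397)(+0.5962) = -0.143.

m = -0.143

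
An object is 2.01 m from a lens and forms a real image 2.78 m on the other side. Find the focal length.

f = 1.17 m (converging)

Real image ⇒ d_i = +2.78 m.
1/f = 1/d_o + 1/d_i = 1/(2.01) + 1/(2.78) = 0.8572, so f = 1.17 m.
Since f is positive, the lens is converging.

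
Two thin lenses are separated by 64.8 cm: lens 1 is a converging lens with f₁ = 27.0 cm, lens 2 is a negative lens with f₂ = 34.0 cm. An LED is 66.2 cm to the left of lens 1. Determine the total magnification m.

m = -0.440

Lens 1: 1/d_i1 = 1/(27.0) − 1/(66.2) = 0.02193, so d_i1 = 45.60 cm; m₁ = −d_i1/d_o1 = -0.6888.
d_o2 = 64.8 − (45.60) = 19.20 cm.
f₂ = −34.0 cm (diverging).
Lens 2: 1/d_i2 = 1/(-34.0) − 1/(19.20) = -0.08150, so d_i2 = -12.27 cm; m₂ = −d_i2/d_o2 = +0.6391.
m = m₁·m₂ = (-0.6888)(+0.6391) = -0.440.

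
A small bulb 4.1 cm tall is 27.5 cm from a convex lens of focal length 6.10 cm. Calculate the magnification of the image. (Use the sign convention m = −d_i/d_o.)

1/d_i = 1/f − 1/d_o = 1/(6.100) − 1/(27.5) = 0.1276, so d_i = 7.839 cm.
m = −d_i/d_o = −(7.839)/(27.5) = -0.285.
The image is real, inverted and reduced, on the far side of the lens.

m = -0.285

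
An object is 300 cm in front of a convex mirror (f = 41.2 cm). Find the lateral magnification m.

m = +0.121

For a convex mirror, f = -41.2 cm.
1/d_i = 1/f − 1/d_o = 1/(-41.20) − 1/(300) = -0.02761, so d_i = -36.23 cm.
m = −d_i/d_o = −(-36.23)/(300) = +0.121.
The image is virtual, upright and reduced, behind the mirror.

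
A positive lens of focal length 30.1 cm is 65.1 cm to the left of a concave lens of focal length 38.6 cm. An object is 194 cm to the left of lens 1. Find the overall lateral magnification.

Lens 1: 1/d_i1 = 1/(30.1) − 1/(194) = 0.02807, so d_i1 = 35.63 cm; m₁ = −d_i1/d_o1 = -0.1837.
d_o2 = 65.1 − (35.63) = 29.47 cm.
f₂ = −38.6 cm (diverging).
Lens 2: 1/d_i2 = 1/(-38.6) − 1/(29.47) = -0.05984, so d_i2 = -16.71 cm; m₂ = −d_i2/d_o2 = +0.5671.
m = m₁·m₂ = (-0.1837)(+0.5671) = -0.104.

m = -0.104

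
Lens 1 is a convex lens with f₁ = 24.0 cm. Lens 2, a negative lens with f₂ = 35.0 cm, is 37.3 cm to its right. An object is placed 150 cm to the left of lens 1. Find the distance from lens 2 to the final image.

Lens 1: 1/d_i1 = 1/f₁ − 1/d_o1 = 1/(24.0) − 1/(150) = 0.03500, so d_i1 = 28.57 cm.
The intermediate image is 28.57 cm to the right of lens 1, which is 37.3 − (28.57) = 8.730 cm to the left of lens 2, so d_o2 = +8.730 cm.
Lens 2 is diverging, so f₂ = −35.0 cm.
Lens 2: 1/d_i2 = 1/f₂ − 1/d_o2 = 1/(-35.0) − 1/(8.730) = -0.1431, so d_i2 = -6.99 cm.
The final image is virtual, 6.99 cm to the left of lens 2 (overall magnification ≈ -0.15).

6.99 cm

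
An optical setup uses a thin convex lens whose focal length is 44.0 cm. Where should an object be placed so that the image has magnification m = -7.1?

m = −d_i/d_o ⇒ d_i = −m·d_o.
1/f = 1/d_o + 1/d_i = 1/d_o − 1/(m·d_o) = (1 − 1/m)/d_o, so d_o = f(1 − 1/m) = (44.00)(1 − 1/(-7.1)) = 50.2 cm.

50.2 cm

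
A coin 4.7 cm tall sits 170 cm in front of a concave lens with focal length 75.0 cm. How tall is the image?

For a concave lens, f = -75.0 cm.
1/d_i = 1/f − 1/d_o = 1/(-75.00) − 1/(170) = -0.01922, so d_i = -52.04 cm.
m = −d_i/d_o = +0.3061.
|h_i| = |m|·h_o = 0.3061 × 4.7 = 1.44 cm. The image is virtual, upright and reduced, on the same side as the object.

1.44 cm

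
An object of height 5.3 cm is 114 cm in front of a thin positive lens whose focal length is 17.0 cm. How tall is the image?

0.929 cm

1/d_i = 1/f − 1/d_o = 1/(17.00) − 1/(114) = 0.05005, so d_i = 19.98 cm.
m = −d_i/d_o = -0.1753.
|h_i| = |m|·h_o = 0.1753 × 5.3 = 0.929 cm. The image is real, inverted and reduced, on the far side of the lens.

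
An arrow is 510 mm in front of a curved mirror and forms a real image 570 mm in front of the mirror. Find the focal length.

Real image ⇒ d_i = +570 mm.
1/f = 1/d_o + 1/d_i = 1/(510) + 1/(570) = 0.003715, so f = 269 mm.
Since f is positive, the curved mirror is concave.

f = 269 mm (concave)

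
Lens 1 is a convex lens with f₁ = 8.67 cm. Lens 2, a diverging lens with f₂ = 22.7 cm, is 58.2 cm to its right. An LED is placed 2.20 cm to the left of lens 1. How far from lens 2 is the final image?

16.6 cm

Lens 1: 1/d_i1 = 1/f₁ − 1/d_o1 = 1/(8.67) − 1/(2.20) = -0.3392, so d_i1 = -2.948 cm.
The intermediate image is 2.948 cm to the left of lens 1 (virtual), which is 58.2 − (-2.948) = 61.15 cm to the left of lens 2, so d_o2 = +61.15 cm.
Lens 2 is diverging, so f₂ = −22.7 cm.
Lens 2: 1/d_i2 = 1/f₂ − 1/d_o2 = 1/(-22.7) − 1/(61.15) = -0.06041, so d_i2 = -16.6 cm.
The final image is virtual, 16.6 cm to the left of lens 2 (overall magnification ≈ 0.36).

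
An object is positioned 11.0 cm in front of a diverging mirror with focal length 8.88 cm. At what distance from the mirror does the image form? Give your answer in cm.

4.91 cm

For a diverging mirror, f = -8.88 cm.
Mirror equation: 1/d_i = 1/f − 1/d_o = 1/(-8.880) − 1/(11.0) = -0.1126 − 0.09091 = -0.2035, so d_i = -4.91 cm.
The image is virtual, upright and reduced, behind the mirror.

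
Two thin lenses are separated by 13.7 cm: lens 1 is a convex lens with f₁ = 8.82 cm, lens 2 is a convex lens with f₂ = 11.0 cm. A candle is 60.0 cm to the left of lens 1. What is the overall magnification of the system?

Lens 1: 1/d_i1 = 1/(8.82) − 1/(60.0) = 0.09671, so d_i1 = 10.34 cm; m₁ = −d_i1/d_o1 = -0.1723.
d_o2 = 13.7 − (10.34) = 3.360 cm.
Lens 2: 1/d_i2 = 1/(11.0) − 1/(3.360) = -0.2067, so d_i2 = -4.838 cm; m₂ = −d_i2/d_o2 = +1.440.
m = m₁·m₂ = (-0.1723)(+1.440) = -0.248.

m = -0.248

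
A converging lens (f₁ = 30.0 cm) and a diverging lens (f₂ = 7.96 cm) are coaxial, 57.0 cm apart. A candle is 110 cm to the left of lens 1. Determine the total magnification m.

m = -0.126

Lens 1: 1/d_i1 = 1/(30.0) − 1/(110) = 0.02424, so d_i1 = 41.25 cm; m₁ = −d_i1/d_o1 = -0.3750.
d_o2 = 57.0 − (41.25) = 15.75 cm.
f₂ = −7.96 cm (diverging).
Lens 2: 1/d_i2 = 1/(-7.96) − 1/(15.75) = -0.1891, so d_i2 = -5.288 cm; m₂ = −d_i2/d_o2 = +0.3357.
m = m₁·m₂ = (-0.3750)(+0.3357) = -0.126.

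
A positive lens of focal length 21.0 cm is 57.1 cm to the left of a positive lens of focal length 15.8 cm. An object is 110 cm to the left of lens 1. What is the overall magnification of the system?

m = +0.243

Lens 1: 1/d_i1 = 1/(21.0) − 1/(110) = 0.03853, so d_i1 = 25.96 cm; m₁ = −d_i1/d_o1 = -0.2360.
d_o2 = 57.1 − (25.96) = 31.14 cm.
Lens 2: 1/d_i2 = 1/(15.8) − 1/(31.14) = 0.03118, so d_i2 = 32.07 cm; m₂ = −d_i2/d_o2 = -1.030.
m = m₁·m₂ = (-0.2360)(-1.030) = +0.243.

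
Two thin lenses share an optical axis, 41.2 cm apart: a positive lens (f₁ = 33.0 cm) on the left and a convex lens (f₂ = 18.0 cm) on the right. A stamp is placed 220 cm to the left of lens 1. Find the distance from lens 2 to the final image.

2.74 cm

Lens 1: 1/d_i1 = 1/f₁ − 1/d_o1 = 1/(33.0) − 1/(220) = 0.02576, so d_i1 = 38.82 cm.
The intermediate image is 38.82 cm to the right of lens 1, which is 41.2 − (38.82) = 2.380 cm to the left of lens 2, so d_o2 = +2.380 cm.
Lens 2: 1/d_i2 = 1/f₂ − 1/d_o2 = 1/(18.0) − 1/(2.380) = -0.3646, so d_i2 = -2.74 cm.
The final image is virtual, 2.74 cm to the left of lens 2 (overall magnification ≈ -0.20).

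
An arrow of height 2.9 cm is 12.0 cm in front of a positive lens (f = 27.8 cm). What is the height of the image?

1/d_i = 1/f − 1/d_o = 1/(27.80) − 1/(12.0) = -0.04736, so d_i = -21.11 cm.
m = −d_i/d_o = +1.759.
|h_i| = |m|·h_o = 1.759 × 2.9 = 5.10 cm. The image is virtual, upright and enlarged, on the same side as the object.

5.10 cm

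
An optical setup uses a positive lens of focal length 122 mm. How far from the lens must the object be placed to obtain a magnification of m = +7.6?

m = −d_i/d_o ⇒ d_i = −m·d_o.
1/f = 1/d_o + 1/d_i = 1/d_o − 1/(m·d_o) = (1 − 1/m)/d_o, so d_o = f(1 − 1/m) = (122.0)(1 − 1/(+7.6)) = 106 mm.

106 mm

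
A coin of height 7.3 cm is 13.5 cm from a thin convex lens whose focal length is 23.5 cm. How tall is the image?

17.2 cm

1/d_i = 1/f − 1/d_o = 1/(23.50) − 1/(13.5) = -0.03152, so d_i = -31.73 cm.
m = −d_i/d_o = +2.350.
|h_i| = |m|·h_o = 2.350 × 7.3 = 17.2 cm. The image is virtual, upright and enlarged, on the same side as the object.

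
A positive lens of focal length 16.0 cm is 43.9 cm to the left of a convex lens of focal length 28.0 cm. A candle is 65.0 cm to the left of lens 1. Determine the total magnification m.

Lens 1: 1/d_i1 = 1/(16.0) − 1/(65.0) = 0.04712, so d_i1 = 21.22 cm; m₁ = −d_i1/d_o1 = -0.3265.
d_o2 = 43.9 − (21.22) = 22.68 cm.
Lens 2: 1/d_i2 = 1/(28.0) − 1/(22.68) = -0.008377, so d_i2 = -119.4 cm; m₂ = −d_i2/d_o2 = +5.263.
m = m₁·m₂ = (-0.3265)(+5.263) = -1.72.

m = -1.72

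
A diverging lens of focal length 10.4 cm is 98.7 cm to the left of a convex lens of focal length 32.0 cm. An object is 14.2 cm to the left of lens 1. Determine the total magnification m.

m = -0.186

f₁ = −10.4 cm (diverging).
Lens 1: 1/d_i1 = 1/(-10.4) − 1/(14.2) = -0.1666, so d_i1 = -6.003 cm; m₁ = −d_i1/d_o1 = +0.4227.
d_o2 = 98.7 − (-6.003) = 104.7 cm.
Lens 2: 1/d_i2 = 1/(32.0) − 1/(104.7) = 0.02170, so d_i2 = 46.09 cm; m₂ = −d_i2/d_o2 = -0.4402.
m = m₁·m₂ = (+0.4227)(-0.4402) = -0.186.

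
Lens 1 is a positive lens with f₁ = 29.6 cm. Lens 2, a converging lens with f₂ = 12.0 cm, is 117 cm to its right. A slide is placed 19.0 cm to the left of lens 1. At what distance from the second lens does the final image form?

Lens 1: 1/d_i1 = 1/f₁ − 1/d_o1 = 1/(29.6) − 1/(19.0) = -0.01885, so d_i1 = -53.06 cm.
The intermediate image is 53.06 cm to the left of lens 1 (virtual), which is 117 − (-53.06) = 170.1 cm to the left of lens 2, so d_o2 = +170.1 cm.
Lens 2: 1/d_i2 = 1/f₂ − 1/d_o2 = 1/(12.0) − 1/(170.1) = 0.07745, so d_i2 = 12.9 cm.
The final image is real, 12.9 cm to the right of lens 2 (overall magnification ≈ -0.21).

12.9 cm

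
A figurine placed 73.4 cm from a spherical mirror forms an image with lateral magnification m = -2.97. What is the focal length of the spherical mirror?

f = 54.9 cm (concave)

m = −d_i/d_o ⇒ d_i = −m·d_o = −(-2.97)·(73.4) = 218.0 cm.
1/f = 1/d_o + 1/d_i = 1/(73.4) + 1/(218.0) = 0.01821, so f = 54.9 cm.
Since f is positive, the spherical mirror is concave.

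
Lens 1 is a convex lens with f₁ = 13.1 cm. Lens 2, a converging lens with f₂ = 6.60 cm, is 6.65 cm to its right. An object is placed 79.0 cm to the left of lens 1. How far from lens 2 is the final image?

Lens 1: 1/d_i1 = 1/f₁ − 1/d_o1 = 1/(13.1) − 1/(79.0) = 0.06368, so d_i1 = 15.70 cm.
The intermediate image is 15.70 cm to the right of lens 1, which lies 9.050 cm to the right of lens 2 — a virtual object — so d_o2 = −9.050 cm.
Lens 2: 1/d_i2 = 1/f₂ − 1/d_o2 = 1/(6.60) − 1/(-9.050) = 0.2620, so d_i2 = 3.82 cm.
The final image is real, 3.82 cm to the right of lens 2 (overall magnification ≈ -0.084).

3.82 cm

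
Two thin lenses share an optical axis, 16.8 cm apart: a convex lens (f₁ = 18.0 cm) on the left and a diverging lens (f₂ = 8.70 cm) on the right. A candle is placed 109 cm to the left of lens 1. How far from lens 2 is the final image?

Lens 1: 1/d_i1 = 1/f₁ − 1/d_o1 = 1/(18.0) − 1/(109) = 0.04638, so d_i1 = 21.56 cm.
The intermediate image is 21.56 cm to the right of lens 1, which lies 4.760 cm to the right of lens 2 — a virtual object — so d_o2 = −4.760 cm.
Lens 2 is diverging, so f₂ = −8.70 cm.
Lens 2: 1/d_i2 = 1/f₂ − 1/d_o2 = 1/(-8.70) − 1/(-4.760) = 0.09514, so d_i2 = 10.5 cm.
The final image is real, 10.5 cm to the right of lens 2 (overall magnification ≈ -0.44).

10.5 cm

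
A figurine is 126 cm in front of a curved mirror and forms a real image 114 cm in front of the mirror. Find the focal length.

f = 59.9 cm (concave)

Real image ⇒ d_i = +114 cm.
1/f = 1/d_o + 1/d_i = 1/(126) + 1/(114) = 0.01671, so f = 59.9 cm.
Since f is positive, the curved mirror is concave.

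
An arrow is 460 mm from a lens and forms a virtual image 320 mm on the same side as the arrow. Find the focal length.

f = -1050 mm (diverging)

Virtual image ⇒ d_i = −320 mm.
1/f = 1/d_o + 1/d_i = 1/(460) + 1/(-320) = -0.0009511, so f = -1050 mm.
Since f is negative, the lens is diverging.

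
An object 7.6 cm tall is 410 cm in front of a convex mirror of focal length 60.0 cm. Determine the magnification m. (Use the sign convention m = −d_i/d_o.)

For a convex mirror, f = -60.0 cm.
1/d_i = 1/f − 1/d_o = 1/(-60.00) − 1/(410) = -0.01911, so d_i = -52.34 cm.
m = −d_i/d_o = −(-52.34)/(410) = +0.128.
The image is virtual, upright and reduced, behind the mirror.

m = +0.128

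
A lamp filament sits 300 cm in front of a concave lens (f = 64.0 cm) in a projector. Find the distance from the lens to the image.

For a concave lens, f = -64.0 cm.
Lens equation: 1/s_i = 1/f − 1/s_o = 1/(-64.00) − 1/(300) = -0.01562 − 0.003333 = -0.01896, so s_i = -52.7 cm.
The image is virtual, upright and reduced, on the same side as the object.

52.7 cm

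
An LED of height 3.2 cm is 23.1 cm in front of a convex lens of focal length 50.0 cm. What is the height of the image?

1/d_i = 1/f − 1/d_o = 1/(50.00) − 1/(23.1) = -0.02329, so d_i = -42.94 cm.
m = −d_i/d_o = +1.859.
|h_i| = |m|·h_o = 1.859 × 3.2 = 5.95 cm. The image is virtual, upright and enlarged, on the same side as the object.

5.95 cm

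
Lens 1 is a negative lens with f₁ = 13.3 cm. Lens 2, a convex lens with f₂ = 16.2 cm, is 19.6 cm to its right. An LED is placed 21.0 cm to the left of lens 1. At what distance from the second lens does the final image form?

Lens 1 is diverging, so f₁ = −13.3 cm.
Lens 1: 1/d_i1 = 1/f₁ − 1/d_o1 = 1/(-13.3) − 1/(21.0) = -0.1228, so d_i1 = -8.143 cm.
The intermediate image is 8.143 cm to the left of lens 1 (virtual), which is 19.6 − (-8.143) = 27.74 cm to the left of lens 2, so d_o2 = +27.74 cm.
Lens 2: 1/d_i2 = 1/f₂ − 1/d_o2 = 1/(16.2) − 1/(27.74) = 0.02568, so d_i2 = 38.9 cm.
The final image is real, 38.9 cm to the right of lens 2 (overall magnification ≈ -0.54).

38.9 cm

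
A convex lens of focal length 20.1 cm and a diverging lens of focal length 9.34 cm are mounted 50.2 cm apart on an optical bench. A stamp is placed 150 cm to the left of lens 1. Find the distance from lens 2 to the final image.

Lens 1: 1/d_i1 = 1/f₁ − 1/d_o1 = 1/(20.1) − 1/(150) = 0.04308, so d_i1 = 23.21 cm.
The intermediate image is 23.21 cm to the right of lens 1, which is 50.2 − (23.21) = 26.99 cm to the left of lens 2, so d_o2 = +26.99 cm.
Lens 2 is diverging, so f₂ = −9.34 cm.
Lens 2: 1/d_i2 = 1/f₂ − 1/d_o2 = 1/(-9.34) − 1/(26.99) = -0.1441, so d_i2 = -6.94 cm.
The final image is virtual, 6.94 cm to the left of lens 2 (overall magnification ≈ -0.040).

6.94 cm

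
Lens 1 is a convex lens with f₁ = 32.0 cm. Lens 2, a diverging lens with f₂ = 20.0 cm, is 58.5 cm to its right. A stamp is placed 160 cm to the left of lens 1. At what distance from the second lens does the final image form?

9.61 cm

Lens 1: 1/d_i1 = 1/f₁ − 1/d_o1 = 1/(32.0) − 1/(160) = 0.02500, so d_i1 = 40.00 cm.
The intermediate image is 40.00 cm to the right of lens 1, which is 58.5 − (40.00) = 18.50 cm to the left of lens 2, so d_o2 = +18.50 cm.
Lens 2 is diverging, so f₂ = −20.0 cm.
Lens 2: 1/d_i2 = 1/f₂ − 1/d_o2 = 1/(-20.0) − 1/(18.50) = -0.1041, so d_i2 = -9.61 cm.
The final image is virtual, 9.61 cm to the left of lens 2 (overall magnification ≈ -0.13).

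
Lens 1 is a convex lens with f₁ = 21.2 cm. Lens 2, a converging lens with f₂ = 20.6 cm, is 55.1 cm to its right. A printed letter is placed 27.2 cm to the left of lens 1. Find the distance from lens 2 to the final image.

Lens 1: 1/d_i1 = 1/f₁ − 1/d_o1 = 1/(21.2) − 1/(27.2) = 0.01041, so d_i1 = 96.11 cm.
The intermediate image is 96.11 cm to the right of lens 1, which lies 41.01 cm to the right of lens 2 — a virtual object — so d_o2 = −41.01 cm.
Lens 2: 1/d_i2 = 1/f₂ − 1/d_o2 = 1/(20.6) − 1/(-41.01) = 0.07293, so d_i2 = 13.7 cm.
The final image is real, 13.7 cm to the right of lens 2 (overall magnification ≈ -1.2).

13.7 cm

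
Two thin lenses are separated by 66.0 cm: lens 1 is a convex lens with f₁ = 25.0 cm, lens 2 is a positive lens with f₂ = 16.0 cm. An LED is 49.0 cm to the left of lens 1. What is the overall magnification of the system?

m = -16.0

Lens 1: 1/d_i1 = 1/(25.0) − 1/(49.0) = 0.01959, so d_i1 = 51.04 cm; m₁ = −d_i1/d_o1 = -1.042.
d_o2 = 66.0 − (51.04) = 14.96 cm.
Lens 2: 1/d_i2 = 1/(16.0) − 1/(14.96) = -0.004345, so d_i2 = -230.2 cm; m₂ = −d_i2/d_o2 = +15.38.
m = m₁·m₂ = (-1.042)(+15.38) = -16.0.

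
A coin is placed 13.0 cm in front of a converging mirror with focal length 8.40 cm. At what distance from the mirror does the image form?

23.7 cm

Mirror equation: 1/q = 1/f − 1/p = 1/(8.400) − 1/(13.0) = 0.1190 − 0.07692 = 0.04212, so q = 23.7 cm.
The image is real, inverted and enlarged, in front of the mirror.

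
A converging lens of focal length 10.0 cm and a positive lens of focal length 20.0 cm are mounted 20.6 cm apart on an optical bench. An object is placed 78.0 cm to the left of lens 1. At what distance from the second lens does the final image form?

16.8 cm

Lens 1: 1/d_i1 = 1/f₁ − 1/d_o1 = 1/(10.0) − 1/(78.0) = 0.08718, so d_i1 = 11.47 cm.
The intermediate image is 11.47 cm to the right of lens 1, which is 20.6 − (11.47) = 9.130 cm to the left of lens 2, so d_o2 = +9.130 cm.
Lens 2: 1/d_i2 = 1/f₂ − 1/d_o2 = 1/(20.0) − 1/(9.130) = -0.05953, so d_i2 = -16.8 cm.
The final image is virtual, 16.8 cm to the left of lens 2 (overall magnification ≈ -0.27).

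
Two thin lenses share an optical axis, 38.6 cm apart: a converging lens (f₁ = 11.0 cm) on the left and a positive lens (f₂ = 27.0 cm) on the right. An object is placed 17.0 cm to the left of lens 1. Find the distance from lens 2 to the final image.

10.3 cm

Lens 1: 1/d_i1 = 1/f₁ − 1/d_o1 = 1/(11.0) − 1/(17.0) = 0.03209, so d_i1 = 31.17 cm.
The intermediate image is 31.17 cm to the right of lens 1, which is 38.6 − (31.17) = 7.430 cm to the left of lens 2, so d_o2 = +7.430 cm.
Lens 2: 1/d_i2 = 1/f₂ − 1/d_o2 = 1/(27.0) − 1/(7.430) = -0.09755, so d_i2 = -10.3 cm.
The final image is virtual, 10.3 cm to the left of lens 2 (overall magnification ≈ -2.5).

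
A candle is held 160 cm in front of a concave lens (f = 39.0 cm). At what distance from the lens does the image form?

For a concave lens, f = -39.0 cm.
Lens equation: 1/s_i = 1/f − 1/s_o = 1/(-39.00) − 1/(160) = -0.02564 − 0.006250 = -0.03189, so s_i = -31.4 cm.
The image is virtual, upright and reduced, on the same side as the object.

31.4 cm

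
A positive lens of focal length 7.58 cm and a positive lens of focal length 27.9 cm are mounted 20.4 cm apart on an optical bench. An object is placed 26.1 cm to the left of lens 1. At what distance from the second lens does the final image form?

14.9 cm

Lens 1: 1/d_i1 = 1/f₁ − 1/d_o1 = 1/(7.58) − 1/(26.1) = 0.09361, so d_i1 = 10.68 cm.
The intermediate image is 10.68 cm to the right of lens 1, which is 20.4 − (10.68) = 9.720 cm to the left of lens 2, so d_o2 = +9.720 cm.
Lens 2: 1/d_i2 = 1/f₂ − 1/d_o2 = 1/(27.9) − 1/(9.720) = -0.06704, so d_i2 = -14.9 cm.
The final image is virtual, 14.9 cm to the left of lens 2 (overall magnification ≈ -0.63).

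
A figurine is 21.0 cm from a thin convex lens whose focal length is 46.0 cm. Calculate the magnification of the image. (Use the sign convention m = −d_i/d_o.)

1/d_i = 1/f − 1/d_o = 1/(46.00) − 1/(21.0) = -0.02588, so d_i = -38.64 cm.
m = −d_i/d_o = −(-38.64)/(21.0) = +1.84.
The image is virtual, upright and enlarged, on the same side as the object.

m = +1.84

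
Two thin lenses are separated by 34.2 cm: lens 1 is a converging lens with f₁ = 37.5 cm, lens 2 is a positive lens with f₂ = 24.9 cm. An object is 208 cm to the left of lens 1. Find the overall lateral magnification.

m = -0.150

Lens 1: 1/d_i1 = 1/(37.5) − 1/(208) = 0.02186, so d_i1 = 45.75 cm; m₁ = −d_i1/d_o1 = -0.2200.
d_o2 = 34.2 − (45.75) = -11.55 cm (virtual object).
Lens 2: 1/d_i2 = 1/(24.9) − 1/(-11.55) = 0.1267, so d_i2 = 7.890 cm; m₂ = −d_i2/d_o2 = +0.6831.
m = m₁·m₂ = (-0.2200)(+0.6831) = -0.150.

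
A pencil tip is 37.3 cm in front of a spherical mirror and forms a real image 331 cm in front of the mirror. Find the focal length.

Real image ⇒ d_i = +331 cm.
1/f = 1/d_o + 1/d_i = 1/(37.3) + 1/(331) = 0.02983, so f = 33.5 cm.
Since f is positive, the spherical mirror is concave.

f = 33.5 cm (concave)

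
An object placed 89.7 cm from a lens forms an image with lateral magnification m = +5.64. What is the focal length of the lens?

f = 109 cm (converging)

m = −d_i/d_o ⇒ d_i = −m·d_o = −(+5.64)·(89.7) = -505.9 cm.
1/f = 1/d_o + 1/d_i = 1/(89.7) + 1/(-505.9) = 0.009172, so f = 109 cm.
Since f is positive, the lens is converging.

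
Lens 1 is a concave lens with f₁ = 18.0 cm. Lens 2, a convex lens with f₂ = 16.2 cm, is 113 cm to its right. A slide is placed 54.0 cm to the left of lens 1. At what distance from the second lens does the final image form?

Lens 1 is diverging, so f₁ = −18.0 cm.
Lens 1: 1/d_i1 = 1/f₁ − 1/d_o1 = 1/(-18.0) − 1/(54.0) = -0.07407, so d_i1 = -13.50 cm.
The intermediate image is 13.50 cm to the left of lens 1 (virtual), which is 113 − (-13.50) = 126.5 cm to the left of lens 2, so d_o2 = +126.5 cm.
Lens 2: 1/d_i2 = 1/f₂ − 1/d_o2 = 1/(16.2) − 1/(126.5) = 0.05382, so d_i2 = 18.6 cm.
The final image is real, 18.6 cm to the right of lens 2 (overall magnification ≈ -0.037).

18.6 cm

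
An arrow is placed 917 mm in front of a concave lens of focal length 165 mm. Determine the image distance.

140 mm

For a concave lens, f = -165 mm.
Lens equation: 1/v = 1/f − 1/u = 1/(-165.0) − 1/(917) = -0.006061 − 0.001091 = -0.007151, so v = -140 mm.
The image is virtual, upright and reduced, on the same side as the object.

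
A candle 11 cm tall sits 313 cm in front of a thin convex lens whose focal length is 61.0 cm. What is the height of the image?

2.66 cm

1/d_i = 1/f − 1/d_o = 1/(61.00) − 1/(313) = 0.01320, so d_i = 75.77 cm.
m = −d_i/d_o = -0.2421.
|h_i| = |m|·h_o = 0.2421 × 11 = 2.66 cm. The image is real, inverted and reduced, on the far side of the lens.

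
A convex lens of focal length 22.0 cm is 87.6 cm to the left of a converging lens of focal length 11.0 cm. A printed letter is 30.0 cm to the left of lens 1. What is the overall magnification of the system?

m = -5.13

Lens 1: 1/d_i1 = 1/(22.0) − 1/(30.0) = 0.01212, so d_i1 = 82.50 cm; m₁ = −d_i1/d_o1 = -2.750.
d_o2 = 87.6 − (82.50) = 5.100 cm.
Lens 2: 1/d_i2 = 1/(11.0) − 1/(5.100) = -0.1052, so d_i2 = -9.508 cm; m₂ = −d_i2/d_o2 = +1.864.
m = m₁·m₂ = (-2.750)(+1.864) = -5.13.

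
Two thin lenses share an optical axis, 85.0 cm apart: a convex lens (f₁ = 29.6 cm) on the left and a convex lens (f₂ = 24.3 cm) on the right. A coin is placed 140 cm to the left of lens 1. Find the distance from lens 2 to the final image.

49.8 cm

Lens 1: 1/d_i1 = 1/f₁ − 1/d_o1 = 1/(29.6) − 1/(140) = 0.02664, so d_i1 = 37.54 cm.
The intermediate image is 37.54 cm to the right of lens 1, which is 85.0 − (37.54) = 47.46 cm to the left of lens 2, so d_o2 = +47.46 cm.
Lens 2: 1/d_i2 = 1/f₂ − 1/d_o2 = 1/(24.3) − 1/(47.46) = 0.02008, so d_i2 = 49.8 cm.
The final image is real, 49.8 cm to the right of lens 2 (overall magnification ≈ 0.28).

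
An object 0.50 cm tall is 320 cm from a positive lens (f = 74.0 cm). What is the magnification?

1/d_i = 1/f − 1/d_o = 1/(74.00) − 1/(320) = 0.01039, so d_i = 96.26 cm.
m = −d_i/d_o = −(96.26)/(320) = -0.301.
The image is real, inverted and reduced, on the far side of the lens.

m = -0.301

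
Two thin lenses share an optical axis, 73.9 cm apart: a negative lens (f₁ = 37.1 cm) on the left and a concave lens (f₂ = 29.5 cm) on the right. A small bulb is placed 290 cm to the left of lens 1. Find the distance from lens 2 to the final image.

Lens 1 is diverging, so f₁ = −37.1 cm.
Lens 1: 1/d_i1 = 1/f₁ − 1/d_o1 = 1/(-37.1) − 1/(290) = -0.03040, so d_i1 = -32.89 cm.
The intermediate image is 32.89 cm to the left of lens 1 (virtual), which is 73.9 − (-32.89) = 106.8 cm to the left of lens 2, so d_o2 = +106.8 cm.
Lens 2 is diverging, so f₂ = −29.5 cm.
Lens 2: 1/d_i2 = 1/f₂ − 1/d_o2 = 1/(-29.5) − 1/(106.8) = -0.04326, so d_i2 = -23.1 cm.
The final image is virtual, 23.1 cm to the left of lens 2 (overall magnification ≈ 0.025).

23.1 cm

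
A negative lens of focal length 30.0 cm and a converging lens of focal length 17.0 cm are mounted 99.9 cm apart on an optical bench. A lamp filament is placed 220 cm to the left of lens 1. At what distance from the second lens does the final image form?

Lens 1 is diverging, so f₁ = −30.0 cm.
Lens 1: 1/d_i1 = 1/f₁ − 1/d_o1 = 1/(-30.0) − 1/(220) = -0.03788, so d_i1 = -26.40 cm.
The intermediate image is 26.40 cm to the left of lens 1 (virtual), which is 99.9 − (-26.40) = 126.3 cm to the left of lens 2, so d_o2 = +126.3 cm.
Lens 2: 1/d_i2 = 1/f₂ − 1/d_o2 = 1/(17.0) − 1/(126.3) = 0.05091, so d_i2 = 19.6 cm.
The final image is real, 19.6 cm to the right of lens 2 (overall magnification ≈ -0.019).

19.6 cm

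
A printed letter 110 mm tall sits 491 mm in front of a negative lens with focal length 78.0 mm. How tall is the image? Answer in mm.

15.1 mm

For a negative lens, f = -78.0 mm.
1/d_i = 1/f − 1/d_o = 1/(-78.00) − 1/(491) = -0.01486, so d_i = -67.31 mm.
m = −d_i/d_o = +0.1371.
|h_i| = |m|·h_o = 0.1371 × 110 = 15.1 mm. The image is virtual, upright and reduced, on the same side as the object.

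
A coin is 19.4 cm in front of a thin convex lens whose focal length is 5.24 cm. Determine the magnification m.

m = -0.370

1/d_i = 1/f − 1/d_o = 1/(5.240) − 1/(19.4) = 0.1393, so d_i = 7.179 cm.
m = −d_i/d_o = −(7.179)/(19.4) = -0.370.
The image is real, inverted and reduced, on the far side of the lens.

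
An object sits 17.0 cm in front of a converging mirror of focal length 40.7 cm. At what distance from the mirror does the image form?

29.2 cm

Mirror equation: 1/s_i = 1/f − 1/s_o = 1/(40.70) − 1/(17.0) = 0.02457 − 0.05882 = -0.03425, so s_i = -29.2 cm.
The image is virtual, upright and enlarged, behind the mirror.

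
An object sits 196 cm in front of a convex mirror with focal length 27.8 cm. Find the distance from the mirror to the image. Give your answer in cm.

For a convex mirror, f = -27.8 cm.
Mirror equation: 1/d_i = 1/f − 1/d_o = 1/(-27.80) − 1/(196) = -0.03597 − 0.005102 = -0.04107, so d_i = -24.3 cm.
The image is virtual, upright and reduced, behind the mirror.

24.3 cm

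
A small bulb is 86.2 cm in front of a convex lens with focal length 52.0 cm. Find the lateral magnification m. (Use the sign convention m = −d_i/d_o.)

m = -1.52

1/d_i = 1/f − 1/d_o = 1/(52.00) − 1/(86.2) = 0.007630, so d_i = 131.1 cm.
m = −d_i/d_o = −(131.1)/(86.2) = -1.52.
The image is real, inverted and enlarged, on the far side of the lens.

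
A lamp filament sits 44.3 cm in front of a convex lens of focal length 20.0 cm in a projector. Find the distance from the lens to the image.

Thin-lens equation: 1/q = 1/f − 1/p = 1/(20.00) − 1/(44.3) = 0.05000 − 0.02257 = 0.02743, so q = 36.5 cm.
The image is real, inverted and reduced, on the far side of the lens.

36.5 cm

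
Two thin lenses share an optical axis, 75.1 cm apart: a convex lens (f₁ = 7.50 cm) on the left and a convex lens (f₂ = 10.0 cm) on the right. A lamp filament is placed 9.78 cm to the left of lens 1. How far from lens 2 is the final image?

Lens 1: 1/d_i1 = 1/f₁ − 1/d_o1 = 1/(7.50) − 1/(9.78) = 0.03108, so d_i1 = 32.17 cm.
The intermediate image is 32.17 cm to the right of lens 1, which is 75.1 − (32.17) = 42.93 cm to the left of lens 2, so d_o2 = +42.93 cm.
Lens 2: 1/d_i2 = 1/f₂ − 1/d_o2 = 1/(10.0) − 1/(42.93) = 0.07671, so d_i2 = 13.0 cm.
The final image is real, 13.0 cm to the right of lens 2 (overall magnification ≈ 1.00).

13.0 cm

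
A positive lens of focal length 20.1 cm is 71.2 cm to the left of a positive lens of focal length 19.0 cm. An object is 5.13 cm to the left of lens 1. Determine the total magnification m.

Lens 1: 1/d_i1 = 1/(20.1) − 1/(5.13) = -0.1452, so d_i1 = -6.888 cm; m₁ = −d_i1/d_o1 = +1.343.
d_o2 = 71.2 − (-6.888) = 78.09 cm.
Lens 2: 1/d_i2 = 1/(19.0) − 1/(78.09) = 0.03983, so d_i2 = 25.11 cm; m₂ = −d_i2/d_o2 = -0.3215.
m = m₁·m₂ = (+1.343)(-0.3215) = -0.432.

m = -0.432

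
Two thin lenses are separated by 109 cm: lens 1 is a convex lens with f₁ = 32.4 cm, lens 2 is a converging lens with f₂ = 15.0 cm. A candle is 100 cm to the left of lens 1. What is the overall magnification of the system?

m = +0.156

Lens 1: 1/d_i1 = 1/(32.4) − 1/(100) = 0.02086, so d_i1 = 47.93 cm; m₁ = −d_i1/d_o1 = -0.4793.
d_o2 = 109 − (47.93) = 61.07 cm.
Lens 2: 1/d_i2 = 1/(15.0) − 1/(61.07) = 0.05029, so d_i2 = 19.88 cm; m₂ = −d_i2/d_o2 = -0.3256.
m = m₁·m₂ = (-0.4793)(-0.3256) = +0.156.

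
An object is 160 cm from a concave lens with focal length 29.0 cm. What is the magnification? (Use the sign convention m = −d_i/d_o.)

For a concave lens, f = -29.0 cm.
1/d_i = 1/f − 1/d_o = 1/(-29.00) − 1/(160) = -0.04073, so d_i = -24.55 cm.
m = −d_i/d_o = −(-24.55)/(160) = +0.153.
The image is virtual, upright and reduced, on the same side as the object.

m = +0.153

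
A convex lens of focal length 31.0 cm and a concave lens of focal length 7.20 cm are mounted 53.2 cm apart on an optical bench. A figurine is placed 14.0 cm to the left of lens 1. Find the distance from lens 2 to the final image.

6.60 cm

Lens 1: 1/d_i1 = 1/f₁ − 1/d_o1 = 1/(31.0) − 1/(14.0) = -0.03917, so d_i1 = -25.53 cm.
The intermediate image is 25.53 cm to the left of lens 1 (virtual), which is 53.2 − (-25.53) = 78.73 cm to the left of lens 2, so d_o2 = +78.73 cm.
Lens 2 is diverging, so f₂ = −7.20 cm.
Lens 2: 1/d_i2 = 1/f₂ − 1/d_o2 = 1/(-7.20) − 1/(78.73) = -0.1516, so d_i2 = -6.60 cm.
The final image is virtual, 6.60 cm to the left of lens 2 (overall magnification ≈ 0.15).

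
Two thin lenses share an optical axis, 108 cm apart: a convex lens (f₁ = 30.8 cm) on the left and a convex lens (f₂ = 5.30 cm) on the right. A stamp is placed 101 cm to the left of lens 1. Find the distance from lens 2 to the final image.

5.78 cm

Lens 1: 1/d_i1 = 1/f₁ − 1/d_o1 = 1/(30.8) − 1/(101) = 0.02257, so d_i1 = 44.31 cm.
The intermediate image is 44.31 cm to the right of lens 1, which is 108 − (44.31) = 63.69 cm to the left of lens 2, so d_o2 = +63.69 cm.
Lens 2: 1/d_i2 = 1/f₂ − 1/d_o2 = 1/(5.30) − 1/(63.69) = 0.1730, so d_i2 = 5.78 cm.
The final image is real, 5.78 cm to the right of lens 2 (overall magnification ≈ 0.040).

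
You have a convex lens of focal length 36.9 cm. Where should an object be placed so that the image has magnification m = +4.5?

28.7 cm

m = −d_i/d_o ⇒ d_i = −m·d_o.
1/f = 1/d_o + 1/d_i = 1/d_o − 1/(m·d_o) = (1 − 1/m)/d_o, so d_o = f(1 − 1/m) = (36.90)(1 − 1/(+4.5)) = 28.7 cm.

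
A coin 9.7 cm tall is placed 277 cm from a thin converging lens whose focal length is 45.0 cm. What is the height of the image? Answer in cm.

1.88 cm

1/d_i = 1/f − 1/d_o = 1/(45.00) − 1/(277) = 0.01861, so d_i = 53.73 cm.
m = −d_i/d_o = -0.1940.
|h_i| = |m|·h_o = 0.1940 × 9.7 = 1.88 cm. The image is real, inverted and reduced, on the far side of the lens.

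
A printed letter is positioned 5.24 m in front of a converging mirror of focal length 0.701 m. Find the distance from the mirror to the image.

0.809 m

Mirror equation: 1/d_i = 1/f − 1/d_o = 1/(0.7010) − 1/(5.24) = 1.427 − 0.1908 = 1.236, so d_i = 0.809 m.
The image is real, inverted and reduced, in front of the mirror.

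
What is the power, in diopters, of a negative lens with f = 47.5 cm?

P = -2.11 D

For a negative lens, f = −47.5 cm.
f = -47.5 cm = -0.475 m.
P = 1/f = 1/(-0.475 m) = -2.11 D.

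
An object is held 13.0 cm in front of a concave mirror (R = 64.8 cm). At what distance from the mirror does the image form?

f = R/2 = 64.8/2 = 32.40 cm.
Mirror equation: 1/d_i = 1/f − 1/d_o = 1/(32.40) − 1/(13.0) = 0.03086 − 0.07692 = -0.04606, so d_i = -21.7 cm.
The image is virtual, upright and enlarged, behind the mirror.

21.7 cm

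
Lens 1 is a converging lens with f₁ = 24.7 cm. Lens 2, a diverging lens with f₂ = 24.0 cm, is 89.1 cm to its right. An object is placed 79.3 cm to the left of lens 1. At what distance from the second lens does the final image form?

Lens 1: 1/d_i1 = 1/f₁ − 1/d_o1 = 1/(24.7) − 1/(79.3) = 0.02788, so d_i1 = 35.87 cm.
The intermediate image is 35.87 cm to the right of lens 1, which is 89.1 − (35.87) = 53.23 cm to the left of lens 2, so d_o2 = +53.23 cm.
Lens 2 is diverging, so f₂ = −24.0 cm.
Lens 2: 1/d_i2 = 1/f₂ − 1/d_o2 = 1/(-24.0) − 1/(53.23) = -0.06045, so d_i2 = -16.5 cm.
The final image is virtual, 16.5 cm to the left of lens 2 (overall magnification ≈ -0.14).

16.5 cm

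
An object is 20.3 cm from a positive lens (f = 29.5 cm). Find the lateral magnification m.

m = +3.21

1/d_i = 1/f − 1/d_o = 1/(29.50) − 1/(20.3) = -0.01536, so d_i = -65.09 cm.
m = −d_i/d_o = −(-65.09)/(20.3) = +3.21.
The image is virtual, upright and enlarged, on the same side as the object.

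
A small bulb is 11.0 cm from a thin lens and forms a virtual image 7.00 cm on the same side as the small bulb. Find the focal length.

f = -19.2 cm (diverging)

Virtual image ⇒ d_i = −7.00 cm.
1/f = 1/d_o + 1/d_i = 1/(11.0) + 1/(-7.00) = -0.05195, so f = -19.2 cm.
Since f is negative, the thin lens is diverging.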